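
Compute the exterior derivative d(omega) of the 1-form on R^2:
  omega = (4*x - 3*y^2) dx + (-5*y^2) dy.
d(omega) = (6*y) dx ∧ dy

For a 1-form omega = sum_i f_i dx_i, the exterior derivative is
  d(omega) = sum_{i < j} (∂f_j/∂x_i - ∂f_i/∂x_j) dx_i ∧ dx_j.
  coefficient of dx ∧ dy: ∂f_2/∂x - ∂f_1/∂y = ∂(-5*y^2)/∂x - ∂(4*x - 3*y^2)/∂y = 6*y
Assembling: d(omega) = (6*y) dx ∧ dy.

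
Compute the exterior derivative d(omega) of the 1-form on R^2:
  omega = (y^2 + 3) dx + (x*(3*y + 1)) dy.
d(omega) = (y + 1) dx ∧ dy

For a 1-form omega = sum_i f_i dx_i, the exterior derivative is
  d(omega) = sum_{i < j} (∂f_j/∂x_i - ∂f_i/∂x_j) dx_i ∧ dx_j.
  coefficient of dx ∧ dy: ∂f_2/∂x - ∂f_1/∂y = ∂(x*(3*y + 1))/∂x - ∂(y^2 + 3)/∂y = y + 1
Assembling: d(omega) = (y + 1) dx ∧ dy.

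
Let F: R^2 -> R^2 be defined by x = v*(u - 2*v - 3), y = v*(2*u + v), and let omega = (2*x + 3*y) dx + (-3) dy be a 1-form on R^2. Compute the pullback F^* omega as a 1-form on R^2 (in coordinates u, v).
F^* omega = (v*(8*u*v - v^2 - 6*v - 6)) du + (8*u^2*v - 33*u*v^2 - 30*u*v - 6*u + 4*v^3 + 27*v^2 + 12*v) dv

Using F^*(f dg) = (f ∘ F) d(g ∘ F), substitute each coordinate x_i by F_i(u, v) in f_i, and replace dx_i by d F_i = (∂F_i/∂u) du + (∂F_i/∂v) dv.
  For the x component: f_1(F) = v*(8*u - v - 6); d F_1 = (v) du + (u - 4*v - 3) dv
  For the y component: f_2(F) = -3; d F_2 = (2*v) du + (2*u + 2*v) dv
Combining and collecting du, dv coefficients:
  coeff of du: v*(8*u*v - v^2 - 6*v - 6)
  coeff of dv: 8*u^2*v - 33*u*v^2 - 30*u*v - 6*u + 4*v^3 + 27*v^2 + 12*v
F^* omega = (v*(8*u*v - v^2 - 6*v - 6)) du + (8*u^2*v - 33*u*v^2 - 30*u*v - 6*u + 4*v^3 + 27*v^2 + 12*v) dv.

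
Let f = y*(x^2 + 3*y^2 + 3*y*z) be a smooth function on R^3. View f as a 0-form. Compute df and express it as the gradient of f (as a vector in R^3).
df = (2*x*y) dx + (x^2 + 9*y^2 + 6*y*z) dy + (3*y^2) dz; grad f = (2*x*y, x^2 + 9*y^2 + 6*y*z, 3*y^2)

For a 0-form f, d f = (∂f/∂x) dx + (∂f/∂y) dy + (∂f/∂z) dz. The components of the vector representation are exactly the entries of grad f in Cartesian coordinates:
  ∂f/∂x = 2*x*y
  ∂f/∂y = x^2 + 9*y^2 + 6*y*z
  ∂f/∂z = 3*y^2.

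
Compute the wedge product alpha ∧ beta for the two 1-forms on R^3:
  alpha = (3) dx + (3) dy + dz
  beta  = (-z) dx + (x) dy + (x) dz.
alpha ∧ beta = (3*x + 3*z) dx ∧ dy + (3*x + z) dx ∧ dz + (2*x) dy ∧ dz

Distribute the wedge, using dx_i ∧ dx_j = -dx_j ∧ dx_i and dx_i ∧ dx_i = 0. For each pair (i, j) with i < j, the coefficient of dx_i ∧ dx_j in alpha ∧ beta is (alpha_i * beta_j - alpha_j * beta_i). Collecting: alpha ∧ beta = (3*x + 3*z) dx ∧ dy + (3*x + z) dx ∧ dz + (2*x) dy ∧ dz.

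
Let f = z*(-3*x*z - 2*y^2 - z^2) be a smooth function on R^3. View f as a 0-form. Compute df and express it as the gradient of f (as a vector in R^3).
df = (-3*z^2) dx + (-4*y*z) dy + (-6*x*z - 2*y^2 - 3*z^2) dz; grad f = (-3*z^2, -4*y*z, -6*x*z - 2*y^2 - 3*z^2)

For a 0-form f, d f = (∂f/∂x) dx + (∂f/∂y) dy + (∂f/∂z) dz. The components of the vector representation are exactly the entries of grad f in Cartesian coordinates:
  ∂f/∂x = -3*z^2
  ∂f/∂y = -4*y*z
  ∂f/∂z = -6*x*z - 2*y^2 - 3*z^2.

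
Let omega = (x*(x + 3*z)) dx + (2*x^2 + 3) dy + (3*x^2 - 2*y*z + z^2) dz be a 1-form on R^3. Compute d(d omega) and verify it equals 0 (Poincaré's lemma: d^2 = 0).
d(d omega) = 0

Step 1: d omega = sum_{i<j} (∂f_j/∂x_i - ∂f_i/∂x_j) dx_i ∧ dx_j:
  coeff of dx ∧ dy: 4*x
  coeff of dx ∧ dz: 3*x
  coeff of dy ∧ dz: -2*z
Step 2: Apply d again to each 2-form coefficient. The only possible 3-form in R^3 is dx ∧ dy ∧ dz, with coefficient
  ∂(coeff of dy∧dz)/∂x - ∂(coeff of dx∧dz)/∂y + ∂(coeff of dx∧dy)/∂z
  = ∂/∂x (-2*z) - ∂/∂y (3*x) + ∂/∂z (4*x).
Each of these terms simplifies to sums of mixed partials that cancel in pairs. The result is 0 (by equality of mixed partials for smooth functions — Schwarz / Clairaut).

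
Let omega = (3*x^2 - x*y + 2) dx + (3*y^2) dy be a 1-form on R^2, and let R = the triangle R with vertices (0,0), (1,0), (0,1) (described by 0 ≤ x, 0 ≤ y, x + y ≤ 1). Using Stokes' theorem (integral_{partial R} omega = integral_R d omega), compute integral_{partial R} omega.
integral_(partial R) omega = 1/6

Stokes: integral_partial_R omega = integral_R d omega with d omega = (∂Q/∂x - ∂P/∂y) dx ∧ dy.
  ∂Q/∂x = 0
  ∂P/∂y = -x
  integrand = ∂Q/∂x - ∂P/∂y = x.
Integrating over R: integral_0^1 integral_0^{1-x} (x) dy dx = 1/6.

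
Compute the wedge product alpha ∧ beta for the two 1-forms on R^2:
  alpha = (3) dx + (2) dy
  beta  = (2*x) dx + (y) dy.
alpha ∧ beta = (-4*x + 3*y) dx ∧ dy

Distribute the wedge, using dx_i ∧ dx_j = -dx_j ∧ dx_i and dx_i ∧ dx_i = 0. For each pair (i, j) with i < j, the coefficient of dx_i ∧ dx_j in alpha ∧ beta is (alpha_i * beta_j - alpha_j * beta_i). Collecting: alpha ∧ beta = (-4*x + 3*y) dx ∧ dy.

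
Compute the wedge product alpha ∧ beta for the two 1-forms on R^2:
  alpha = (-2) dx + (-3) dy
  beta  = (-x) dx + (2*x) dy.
alpha ∧ beta = (-7*x) dx ∧ dy

Distribute the wedge, using dx_i ∧ dx_j = -dx_j ∧ dx_i and dx_i ∧ dx_i = 0. For each pair (i, j) with i < j, the coefficient of dx_i ∧ dx_j in alpha ∧ beta is (alpha_i * beta_j - alpha_j * beta_i). Collecting: alpha ∧ beta = (-7*x) dx ∧ dy.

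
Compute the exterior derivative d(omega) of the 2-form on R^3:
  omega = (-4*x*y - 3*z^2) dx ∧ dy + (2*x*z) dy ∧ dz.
d(omega) = (-4*z) dx ∧ dy ∧ dz

For a 2-form omega = sum_{i<j} g_{ij} dx_i ∧ dx_j, the exterior derivative is
  d(omega) = sum_{i<j} d(g_{ij}) ∧ dx_i ∧ dx_j = sum_{i<j, k} (∂g_{ij}/∂x_k) dx_k ∧ dx_i ∧ dx_j.
Expand each term, using dx_k ∧ dx_i ∧ dx_j = sgn(permutation) dx_{(a)} ∧ dx_{(b)} ∧ dx_{(c)} with (a < b < c) sorted:
  d(-4*x*y - 3*z^2) includes (∂/∂z)(-4*x*y - 3*z^2) dz = (-6*z) dz, which multiplied by dx ∧ dy gives (-6*z) dx ∧ dy ∧ dz
  d(2*x*z) includes (∂/∂x)(2*x*z) dx = (2*z) dx, which multiplied by dy ∧ dz gives (2*z) dx ∧ dy ∧ dz
Collecting like 3-forms: d(omega) = (-4*z) dx ∧ dy ∧ dz.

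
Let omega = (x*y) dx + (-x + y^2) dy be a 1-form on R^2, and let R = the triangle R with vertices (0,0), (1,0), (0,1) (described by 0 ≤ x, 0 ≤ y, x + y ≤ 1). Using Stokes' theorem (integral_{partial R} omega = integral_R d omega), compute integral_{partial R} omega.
integral_(partial R) omega = -2/3

Stokes: integral_partial_R omega = integral_R d omega with d omega = (∂Q/∂x - ∂P/∂y) dx ∧ dy.
  ∂Q/∂x = -1
  ∂P/∂y = x
  integrand = ∂Q/∂x - ∂P/∂y = -x - 1.
Integrating over R: integral_0^1 integral_0^{1-x} (-x - 1) dy dx = -2/3.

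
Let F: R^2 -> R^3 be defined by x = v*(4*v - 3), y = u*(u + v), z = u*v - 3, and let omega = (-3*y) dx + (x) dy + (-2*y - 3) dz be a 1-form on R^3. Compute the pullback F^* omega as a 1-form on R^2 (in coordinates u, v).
F^* omega = (v*(-2*u^2 + 6*u*v - 6*u + 4*v^2 - 3*v - 3)) du + (u*(-2*u^2 - 26*u*v + 9*u - 20*v^2 + 6*v - 3)) dv

Using F^*(f dg) = (f ∘ F) d(g ∘ F), substitute each coordinate x_i by F_i(u, v) in f_i, and replace dx_i by d F_i = (∂F_i/∂u) du + (∂F_i/∂v) dv.
  For the x component: f_1(F) = 3*u*(-u - v); d F_1 = (0) du + (8*v - 3) dv
  For the y component: f_2(F) = v*(4*v - 3); d F_2 = (2*u + v) du + (u) dv
  For the z component: f_3(F) = -2*u^2 - 2*u*v - 3; d F_3 = (v) du + (u) dv
Combining and collecting du, dv coefficients:
  coeff of du: v*(-2*u^2 + 6*u*v - 6*u + 4*v^2 - 3*v - 3)
  coeff of dv: u*(-2*u^2 - 26*u*v + 9*u - 20*v^2 + 6*v - 3)
F^* omega = (v*(-2*u^2 + 6*u*v - 6*u + 4*v^2 - 3*v - 3)) du + (u*(-2*u^2 - 26*u*v + 9*u - 20*v^2 + 6*v - 3)) dv.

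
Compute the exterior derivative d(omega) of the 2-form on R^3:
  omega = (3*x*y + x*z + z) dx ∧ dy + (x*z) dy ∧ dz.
d(omega) = (x + z + 1) dx ∧ dy ∧ dz

For a 2-form omega = sum_{i<j} g_{ij} dx_i ∧ dx_j, the exterior derivative is
  d(omega) = sum_{i<j} d(g_{ij}) ∧ dx_i ∧ dx_j = sum_{i<j, k} (∂g_{ij}/∂x_k) dx_k ∧ dx_i ∧ dx_j.
Expand each term, using dx_k ∧ dx_i ∧ dx_j = sgn(permutation) dx_{(a)} ∧ dx_{(b)} ∧ dx_{(c)} with (a < b < c) sorted:
  d(3*x*y + x*z + z) includes (∂/∂z)(3*x*y + x*z + z) dz = (x + 1) dz, which multiplied by dx ∧ dy gives (x + 1) dx ∧ dy ∧ dz
  d(x*z) includes (∂/∂x)(x*z) dx = (z) dx, which multiplied by dy ∧ dz gives (z) dx ∧ dy ∧ dz
Collecting like 3-forms: d(omega) = (x + z + 1) dx ∧ dy ∧ dz.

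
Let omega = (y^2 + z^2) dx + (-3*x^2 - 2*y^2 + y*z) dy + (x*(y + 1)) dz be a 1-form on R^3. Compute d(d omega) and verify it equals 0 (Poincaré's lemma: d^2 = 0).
d(d omega) = 0

Step 1: d omega = sum_{i<j} (∂f_j/∂x_i - ∂f_i/∂x_j) dx_i ∧ dx_j:
  coeff of dx ∧ dy: -6*x - 2*y
  coeff of dx ∧ dz: y - 2*z + 1
  coeff of dy ∧ dz: x - y
Step 2: Apply d again to each 2-form coefficient. The only possible 3-form in R^3 is dx ∧ dy ∧ dz, with coefficient
  ∂(coeff of dy∧dz)/∂x - ∂(coeff of dx∧dz)/∂y + ∂(coeff of dx∧dy)/∂z
  = ∂/∂x (x - y) - ∂/∂y (y - 2*z + 1) + ∂/∂z (-6*x - 2*y).
Each of these terms simplifies to sums of mixed partials that cancel in pairs. The result is 0 (by equality of mixed partials for smooth functions — Schwarz / Clairaut).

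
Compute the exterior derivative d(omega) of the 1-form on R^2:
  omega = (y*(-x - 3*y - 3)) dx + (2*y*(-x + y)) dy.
d(omega) = (x + 4*y + 3) dx ∧ dy

For a 1-form omega = sum_i f_i dx_i, the exterior derivative is
  d(omega) = sum_{i < j} (∂f_j/∂x_i - ∂f_i/∂x_j) dx_i ∧ dx_j.
  coefficient of dx ∧ dy: ∂f_2/∂x - ∂f_1/∂y = ∂(2*y*(-x + y))/∂x - ∂(y*(-x - 3*y - 3))/∂y = x + 4*y + 3
Assembling: d(omega) = (x + 4*y + 3) dx ∧ dy.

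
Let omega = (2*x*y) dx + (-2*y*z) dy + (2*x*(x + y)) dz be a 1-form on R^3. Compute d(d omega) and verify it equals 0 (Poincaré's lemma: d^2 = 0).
d(d omega) = 0

Step 1: d omega = sum_{i<j} (∂f_j/∂x_i - ∂f_i/∂x_j) dx_i ∧ dx_j:
  coeff of dx ∧ dy: -2*x
  coeff of dx ∧ dz: 4*x + 2*y
  coeff of dy ∧ dz: 2*x + 2*y
Step 2: Apply d again to each 2-form coefficient. The only possible 3-form in R^3 is dx ∧ dy ∧ dz, with coefficient
  ∂(coeff of dy∧dz)/∂x - ∂(coeff of dx∧dz)/∂y + ∂(coeff of dx∧dy)/∂z
  = ∂/∂x (2*x + 2*y) - ∂/∂y (4*x + 2*y) + ∂/∂z (-2*x).
Each of these terms simplifies to sums of mixed partials that cancel in pairs. The result is 0 (by equality of mixed partials for smooth functions — Schwarz / Clairaut).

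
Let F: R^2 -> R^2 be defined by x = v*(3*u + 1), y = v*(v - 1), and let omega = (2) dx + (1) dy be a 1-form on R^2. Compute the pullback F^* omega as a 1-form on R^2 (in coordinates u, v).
F^* omega = (6*v) du + (6*u + 2*v + 1) dv

Using F^*(f dg) = (f ∘ F) d(g ∘ F), substitute each coordinate x_i by F_i(u, v) in f_i, and replace dx_i by d F_i = (∂F_i/∂u) du + (∂F_i/∂v) dv.
  For the x component: f_1(F) = 2; d F_1 = (3*v) du + (3*u + 1) dv
  For the y component: f_2(F) = 1; d F_2 = (0) du + (2*v - 1) dv
Combining and collecting du, dv coefficients:
  coeff of du: 6*v
  coeff of dv: 6*u + 2*v + 1
F^* omega = (6*v) du + (6*u + 2*v + 1) dv.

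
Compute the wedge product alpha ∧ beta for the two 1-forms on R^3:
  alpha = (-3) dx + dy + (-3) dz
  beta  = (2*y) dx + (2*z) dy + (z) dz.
alpha ∧ beta = (-2*y - 6*z) dx ∧ dy + (6*y - 3*z) dx ∧ dz + (7*z) dy ∧ dz

Distribute the wedge, using dx_i ∧ dx_j = -dx_j ∧ dx_i and dx_i ∧ dx_i = 0. For each pair (i, j) with i < j, the coefficient of dx_i ∧ dx_j in alpha ∧ beta is (alpha_i * beta_j - alpha_j * beta_i). Collecting: alpha ∧ beta = (-2*y - 6*z) dx ∧ dy + (6*y - 3*z) dx ∧ dz + (7*z) dy ∧ dz.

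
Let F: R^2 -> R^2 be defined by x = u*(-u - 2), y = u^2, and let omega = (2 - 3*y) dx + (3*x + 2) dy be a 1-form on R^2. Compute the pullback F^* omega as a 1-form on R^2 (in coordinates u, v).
F^* omega = (-6*u^2 - 4) du

Using F^*(f dg) = (f ∘ F) d(g ∘ F), substitute each coordinate x_i by F_i(u, v) in f_i, and replace dx_i by d F_i = (∂F_i/∂u) du + (∂F_i/∂v) dv.
  For the x component: f_1(F) = 2 - 3*u^2; d F_1 = (-2*u - 2) du + (0) dv
  For the y component: f_2(F) = -3*u^2 - 6*u + 2; d F_2 = (2*u) du + (0) dv
Combining and collecting du, dv coefficients:
  coeff of du: -6*u^2 - 4
  coeff of dv: 0
F^* omega = (-6*u^2 - 4) du.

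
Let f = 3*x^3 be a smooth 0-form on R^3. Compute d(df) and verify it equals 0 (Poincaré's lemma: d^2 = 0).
d(df) = 0

Step 1: df = sum_i (∂f/∂x_i) dx_i = (9*x^2) dx + (0) dy + (0) dz.
Step 2: Apply d again. Using the 1-form formula, the coefficient of dx ∧ dy in d(df) is ∂^2 f/∂x ∂y - ∂^2 f/∂y ∂x = (0) - (0) = 0 (equality of mixed partials for smooth f).
Similarly for dx ∧ dz and dy ∧ dz — all coefficients vanish. So d(df) = 0.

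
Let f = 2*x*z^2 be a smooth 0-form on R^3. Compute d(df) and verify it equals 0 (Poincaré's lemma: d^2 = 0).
d(df) = 0

Step 1: df = sum_i (∂f/∂x_i) dx_i = (2*z^2) dx + (0) dy + (4*x*z) dz.
Step 2: Apply d again. Using the 1-form formula, the coefficient of dx ∧ dy in d(df) is ∂^2 f/∂x ∂y - ∂^2 f/∂y ∂x = (0) - (0) = 0 (equality of mixed partials for smooth f).
Similarly for dx ∧ dz and dy ∧ dz — all coefficients vanish. So d(df) = 0.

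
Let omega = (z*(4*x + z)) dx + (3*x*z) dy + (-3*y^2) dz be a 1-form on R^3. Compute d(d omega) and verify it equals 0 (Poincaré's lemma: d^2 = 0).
d(d omega) = 0

Step 1: d omega = sum_{i<j} (∂f_j/∂x_i - ∂f_i/∂x_j) dx_i ∧ dx_j:
  coeff of dx ∧ dy: 3*z
  coeff of dx ∧ dz: -4*x - 2*z
  coeff of dy ∧ dz: -3*x - 6*y
Step 2: Apply d again to each 2-form coefficient. The only possible 3-form in R^3 is dx ∧ dy ∧ dz, with coefficient
  ∂(coeff of dy∧dz)/∂x - ∂(coeff of dx∧dz)/∂y + ∂(coeff of dx∧dy)/∂z
  = ∂/∂x (-3*x - 6*y) - ∂/∂y (-4*x - 2*z) + ∂/∂z (3*z).
Each of these terms simplifies to sums of mixed partials that cancel in pairs. The result is 0 (by equality of mixed partials for smooth functions — Schwarz / Clairaut).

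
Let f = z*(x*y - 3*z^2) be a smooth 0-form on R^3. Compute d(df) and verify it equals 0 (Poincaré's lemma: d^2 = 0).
d(df) = 0

Step 1: df = sum_i (∂f/∂x_i) dx_i = (y*z) dx + (x*z) dy + (x*y - 9*z^2) dz.
Step 2: Apply d again. Using the 1-form formula, the coefficient of dx ∧ dy in d(df) is ∂^2 f/∂x ∂y - ∂^2 f/∂y ∂x = (z) - (z) = 0 (equality of mixed partials for smooth f).
Similarly for dx ∧ dz and dy ∧ dz — all coefficients vanish. So d(df) = 0.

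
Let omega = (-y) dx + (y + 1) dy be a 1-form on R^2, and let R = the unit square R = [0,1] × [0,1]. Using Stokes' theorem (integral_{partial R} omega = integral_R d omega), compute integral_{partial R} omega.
integral_(partial R) omega = 1

Stokes: integral_partial_R omega = integral_R d omega with d omega = (∂Q/∂x - ∂P/∂y) dx ∧ dy.
  ∂Q/∂x = 0
  ∂P/∂y = -1
  integrand = ∂Q/∂x - ∂P/∂y = 1.
Integrating over R: integral_0^1 integral_0^1 (1) dx dy = 1.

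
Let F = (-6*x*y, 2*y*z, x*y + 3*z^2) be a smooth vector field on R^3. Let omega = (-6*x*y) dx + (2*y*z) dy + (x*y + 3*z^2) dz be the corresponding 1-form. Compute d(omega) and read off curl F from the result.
d(omega) = (x - 2*y) dy ∧ dz + (-y) dz ∧ dx + (6*x) dx ∧ dy; curl F = (x - 2*y, -y, 6*x)

d omega = sum_{i<j} (∂f_j/∂x_i - ∂f_i/∂x_j) dx_i ∧ dx_j. Under the identification (dy ∧ dz, dz ∧ dx, dx ∧ dy) ↔ (e_x, e_y, e_z), the coefficients are exactly the components of curl F. Compute:
  ∂R/∂y - ∂Q/∂z = (x) - (2*y) = x - 2*y
  ∂P/∂z - ∂R/∂x = (0) - (y) = -y
  ∂Q/∂x - ∂P/∂y = (0) - (-6*x) = 6*x.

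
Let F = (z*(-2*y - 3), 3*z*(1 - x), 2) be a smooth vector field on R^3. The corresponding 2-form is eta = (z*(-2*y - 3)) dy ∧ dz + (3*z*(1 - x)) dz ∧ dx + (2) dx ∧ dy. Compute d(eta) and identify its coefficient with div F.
d(eta) = (0) dx ∧ dy ∧ dz; div F = 0

For a 2-form in R^3 of the form above, applying d gives a 3-form with coefficient ∂P/∂x + ∂Q/∂y + ∂R/∂z:
  ∂P/∂x = 0
  ∂Q/∂y = 0
  ∂R/∂z = 0
Sum = 0, which is exactly div F.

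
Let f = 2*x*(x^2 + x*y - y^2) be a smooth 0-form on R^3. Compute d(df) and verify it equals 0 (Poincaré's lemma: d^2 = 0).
d(df) = 0

Step 1: df = sum_i (∂f/∂x_i) dx_i = (6*x^2 + 4*x*y - 2*y^2) dx + (2*x*(x - 2*y)) dy + (0) dz.
Step 2: Apply d again. Using the 1-form formula, the coefficient of dx ∧ dy in d(df) is ∂^2 f/∂x ∂y - ∂^2 f/∂y ∂x = (4*x - 4*y) - (4*x - 4*y) = 0 (equality of mixed partials for smooth f).
Similarly for dx ∧ dz and dy ∧ dz — all coefficients vanish. So d(df) = 0.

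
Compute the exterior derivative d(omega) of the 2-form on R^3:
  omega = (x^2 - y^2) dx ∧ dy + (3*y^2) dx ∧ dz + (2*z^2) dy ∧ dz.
d(omega) = (-6*y) dx ∧ dy ∧ dz

For a 2-form omega = sum_{i<j} g_{ij} dx_i ∧ dx_j, the exterior derivative is
  d(omega) = sum_{i<j} d(g_{ij}) ∧ dx_i ∧ dx_j = sum_{i<j, k} (∂g_{ij}/∂x_k) dx_k ∧ dx_i ∧ dx_j.
Expand each term, using dx_k ∧ dx_i ∧ dx_j = sgn(permutation) dx_{(a)} ∧ dx_{(b)} ∧ dx_{(c)} with (a < b < c) sorted:
  d(3*y^2) includes (∂/∂y)(3*y^2) dy = (6*y) dy, which multiplied by dx ∧ dz gives (-6*y) dx ∧ dy ∧ dz
Collecting like 3-forms: d(omega) = (-6*y) dx ∧ dy ∧ dz.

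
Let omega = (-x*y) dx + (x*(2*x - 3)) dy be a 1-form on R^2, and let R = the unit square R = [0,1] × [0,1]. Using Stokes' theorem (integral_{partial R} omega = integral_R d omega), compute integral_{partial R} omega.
integral_(partial R) omega = -1/2

Stokes: integral_partial_R omega = integral_R d omega with d omega = (∂Q/∂x - ∂P/∂y) dx ∧ dy.
  ∂Q/∂x = 4*x - 3
  ∂P/∂y = -x
  integrand = ∂Q/∂x - ∂P/∂y = 5*x - 3.
Integrating over R: integral_0^1 integral_0^1 (5*x - 3) dx dy = -1/2.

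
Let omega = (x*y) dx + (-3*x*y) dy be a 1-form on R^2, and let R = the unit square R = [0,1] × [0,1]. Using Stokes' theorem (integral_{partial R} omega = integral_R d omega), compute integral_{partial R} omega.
integral_(partial R) omega = -2

Stokes: integral_partial_R omega = integral_R d omega with d omega = (∂Q/∂x - ∂P/∂y) dx ∧ dy.
  ∂Q/∂x = -3*y
  ∂P/∂y = x
  integrand = ∂Q/∂x - ∂P/∂y = -x - 3*y.
Integrating over R: integral_0^1 integral_0^1 (-x - 3*y) dx dy = -2.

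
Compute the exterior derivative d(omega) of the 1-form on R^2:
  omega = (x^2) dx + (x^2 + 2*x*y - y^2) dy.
d(omega) = (2*x + 2*y) dx ∧ dy

For a 1-form omega = sum_i f_i dx_i, the exterior derivative is
  d(omega) = sum_{i < j} (∂f_j/∂x_i - ∂f_i/∂x_j) dx_i ∧ dx_j.
  coefficient of dx ∧ dy: ∂f_2/∂x - ∂f_1/∂y = ∂(x^2 + 2*x*y - y^2)/∂x - ∂(x^2)/∂y = 2*x + 2*y
Assembling: d(omega) = (2*x + 2*y) dx ∧ dy.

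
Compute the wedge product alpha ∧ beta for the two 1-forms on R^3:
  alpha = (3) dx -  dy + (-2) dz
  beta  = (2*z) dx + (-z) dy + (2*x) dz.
alpha ∧ beta = (-z) dx ∧ dy + (6*x + 4*z) dx ∧ dz + (-2*x - 2*z) dy ∧ dz

Distribute the wedge, using dx_i ∧ dx_j = -dx_j ∧ dx_i and dx_i ∧ dx_i = 0. For each pair (i, j) with i < j, the coefficient of dx_i ∧ dx_j in alpha ∧ beta is (alpha_i * beta_j - alpha_j * beta_i). Collecting: alpha ∧ beta = (-z) dx ∧ dy + (6*x + 4*z) dx ∧ dz + (-2*x - 2*z) dy ∧ dz.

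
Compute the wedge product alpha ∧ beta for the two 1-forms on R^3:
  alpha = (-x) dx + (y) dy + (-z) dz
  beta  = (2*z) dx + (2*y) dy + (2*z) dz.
alpha ∧ beta = (-2*y*(x + z)) dx ∧ dy + (2*z*(-x + z)) dx ∧ dz + (4*y*z) dy ∧ dz

Distribute the wedge, using dx_i ∧ dx_j = -dx_j ∧ dx_i and dx_i ∧ dx_i = 0. For each pair (i, j) with i < j, the coefficient of dx_i ∧ dx_j in alpha ∧ beta is (alpha_i * beta_j - alpha_j * beta_i). Collecting: alpha ∧ beta = (-2*y*(x + z)) dx ∧ dy + (2*z*(-x + z)) dx ∧ dz + (4*y*z) dy ∧ dz.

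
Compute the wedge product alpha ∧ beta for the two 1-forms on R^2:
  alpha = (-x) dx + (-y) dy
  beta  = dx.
alpha ∧ beta = (y) dx ∧ dy

Distribute the wedge, using dx_i ∧ dx_j = -dx_j ∧ dx_i and dx_i ∧ dx_i = 0. For each pair (i, j) with i < j, the coefficient of dx_i ∧ dx_j in alpha ∧ beta is (alpha_i * beta_j - alpha_j * beta_i). Collecting: alpha ∧ beta = (y) dx ∧ dy.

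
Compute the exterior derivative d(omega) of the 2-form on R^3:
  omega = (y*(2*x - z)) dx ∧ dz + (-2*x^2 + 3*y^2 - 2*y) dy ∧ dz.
d(omega) = (-6*x + z) dx ∧ dy ∧ dz

For a 2-form omega = sum_{i<j} g_{ij} dx_i ∧ dx_j, the exterior derivative is
  d(omega) = sum_{i<j} d(g_{ij}) ∧ dx_i ∧ dx_j = sum_{i<j, k} (∂g_{ij}/∂x_k) dx_k ∧ dx_i ∧ dx_j.
Expand each term, using dx_k ∧ dx_i ∧ dx_j = sgn(permutation) dx_{(a)} ∧ dx_{(b)} ∧ dx_{(c)} with (a < b < c) sorted:
  d(y*(2*x - z)) includes (∂/∂y)(y*(2*x - z)) dy = (2*x - z) dy, which multiplied by dx ∧ dz gives (-2*x + z) dx ∧ dy ∧ dz
  d(-2*x^2 + 3*y^2 - 2*y) includes (∂/∂x)(-2*x^2 + 3*y^2 - 2*y) dx = (-4*x) dx, which multiplied by dy ∧ dz gives (-4*x) dx ∧ dy ∧ dz
Collecting like 3-forms: d(omega) = (-6*x + z) dx ∧ dy ∧ dz.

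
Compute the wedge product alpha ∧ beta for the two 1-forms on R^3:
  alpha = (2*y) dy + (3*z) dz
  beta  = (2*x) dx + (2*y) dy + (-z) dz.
alpha ∧ beta = (-4*x*y) dx ∧ dy + (-8*y*z) dy ∧ dz + (-6*x*z) dx ∧ dz

Distribute the wedge, using dx_i ∧ dx_j = -dx_j ∧ dx_i and dx_i ∧ dx_i = 0. For each pair (i, j) with i < j, the coefficient of dx_i ∧ dx_j in alpha ∧ beta is (alpha_i * beta_j - alpha_j * beta_i). Collecting: alpha ∧ beta = (-4*x*y) dx ∧ dy + (-8*y*z) dy ∧ dz + (-6*x*z) dx ∧ dz.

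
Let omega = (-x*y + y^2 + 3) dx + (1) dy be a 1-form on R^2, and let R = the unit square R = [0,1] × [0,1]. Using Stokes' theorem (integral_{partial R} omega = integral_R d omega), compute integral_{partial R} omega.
integral_(partial R) omega = -1/2

Stokes: integral_partial_R omega = integral_R d omega with d omega = (∂Q/∂x - ∂P/∂y) dx ∧ dy.
  ∂Q/∂x = 0
  ∂P/∂y = -x + 2*y
  integrand = ∂Q/∂x - ∂P/∂y = x - 2*y.
Integrating over R: integral_0^1 integral_0^1 (x - 2*y) dx dy = -1/2.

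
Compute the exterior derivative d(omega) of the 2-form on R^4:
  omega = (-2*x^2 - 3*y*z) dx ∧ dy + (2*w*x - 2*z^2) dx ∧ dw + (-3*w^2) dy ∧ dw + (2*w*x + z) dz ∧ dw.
d(omega) = (-3*y) dx ∧ dy ∧ dz + (2*w + 4*z) dx ∧ dz ∧ dw

For a 2-form omega = sum_{i<j} g_{ij} dx_i ∧ dx_j, the exterior derivative is
  d(omega) = sum_{i<j} d(g_{ij}) ∧ dx_i ∧ dx_j = sum_{i<j, k} (∂g_{ij}/∂x_k) dx_k ∧ dx_i ∧ dx_j.
Expand each term, using dx_k ∧ dx_i ∧ dx_j = sgn(permutation) dx_{(a)} ∧ dx_{(b)} ∧ dx_{(c)} with (a < b < c) sorted:
  d(-2*x^2 - 3*y*z) includes (∂/∂z)(-2*x^2 - 3*y*z) dz = (-3*y) dz, which multiplied by dx ∧ dy gives (-3*y) dx ∧ dy ∧ dz
  d(2*w*x - 2*z^2) includes (∂/∂z)(2*w*x - 2*z^2) dz = (-4*z) dz, which multiplied by dx ∧ dw gives (4*z) dx ∧ dz ∧ dw
  d(2*w*x + z) includes (∂/∂x)(2*w*x + z) dx = (2*w) dx, which multiplied by dz ∧ dw gives (2*w) dx ∧ dz ∧ dw
Collecting like 3-forms: d(omega) = (-3*y) dx ∧ dy ∧ dz + (2*w + 4*z) dx ∧ dz ∧ dw.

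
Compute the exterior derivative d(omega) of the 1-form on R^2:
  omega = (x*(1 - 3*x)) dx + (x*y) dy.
d(omega) = (y) dx ∧ dy

For a 1-form omega = sum_i f_i dx_i, the exterior derivative is
  d(omega) = sum_{i < j} (∂f_j/∂x_i - ∂f_i/∂x_j) dx_i ∧ dx_j.
  coefficient of dx ∧ dy: ∂f_2/∂x - ∂f_1/∂y = ∂(x*y)/∂x - ∂(x*(1 - 3*x))/∂y = y
Assembling: d(omega) = (y) dx ∧ dy.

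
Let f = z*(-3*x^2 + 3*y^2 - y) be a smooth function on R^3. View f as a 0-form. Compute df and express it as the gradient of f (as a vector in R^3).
df = (-6*x*z) dx + (z*(6*y - 1)) dy + (-3*x^2 + 3*y^2 - y) dz; grad f = (-6*x*z, z*(6*y - 1), -3*x^2 + 3*y^2 - y)

For a 0-form f, d f = (∂f/∂x) dx + (∂f/∂y) dy + (∂f/∂z) dz. The components of the vector representation are exactly the entries of grad f in Cartesian coordinates:
  ∂f/∂x = -6*x*z
  ∂f/∂y = z*(6*y - 1)
  ∂f/∂z = -3*x^2 + 3*y^2 - y.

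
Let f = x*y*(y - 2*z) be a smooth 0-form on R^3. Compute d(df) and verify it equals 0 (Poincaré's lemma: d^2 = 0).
d(df) = 0

Step 1: df = sum_i (∂f/∂x_i) dx_i = (y*(y - 2*z)) dx + (2*x*(y - z)) dy + (-2*x*y) dz.
Step 2: Apply d again. Using the 1-form formula, the coefficient of dx ∧ dy in d(df) is ∂^2 f/∂x ∂y - ∂^2 f/∂y ∂x = (2*y - 2*z) - (2*y - 2*z) = 0 (equality of mixed partials for smooth f).
Similarly for dx ∧ dz and dy ∧ dz — all coefficients vanish. So d(df) = 0.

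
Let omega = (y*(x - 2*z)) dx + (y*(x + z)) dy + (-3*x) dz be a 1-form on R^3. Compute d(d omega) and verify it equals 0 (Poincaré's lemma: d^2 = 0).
d(d omega) = 0

Step 1: d omega = sum_{i<j} (∂f_j/∂x_i - ∂f_i/∂x_j) dx_i ∧ dx_j:
  coeff of dx ∧ dy: -x + y + 2*z
  coeff of dx ∧ dz: 2*y - 3
  coeff of dy ∧ dz: -y
Step 2: Apply d again to each 2-form coefficient. The only possible 3-form in R^3 is dx ∧ dy ∧ dz, with coefficient
  ∂(coeff of dy∧dz)/∂x - ∂(coeff of dx∧dz)/∂y + ∂(coeff of dx∧dy)/∂z
  = ∂/∂x (-y) - ∂/∂y (2*y - 3) + ∂/∂z (-x + y + 2*z).
Each of these terms simplifies to sums of mixed partials that cancel in pairs. The result is 0 (by equality of mixed partials for smooth functions — Schwarz / Clairaut).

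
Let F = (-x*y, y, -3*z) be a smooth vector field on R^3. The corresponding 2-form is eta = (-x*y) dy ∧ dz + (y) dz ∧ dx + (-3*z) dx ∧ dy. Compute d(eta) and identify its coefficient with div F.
d(eta) = (-y - 2) dx ∧ dy ∧ dz; div F = -y - 2

For a 2-form in R^3 of the form above, applying d gives a 3-form with coefficient ∂P/∂x + ∂Q/∂y + ∂R/∂z:
  ∂P/∂x = -y
  ∂Q/∂y = 1
  ∂R/∂z = -3
Sum = -y - 2, which is exactly div F.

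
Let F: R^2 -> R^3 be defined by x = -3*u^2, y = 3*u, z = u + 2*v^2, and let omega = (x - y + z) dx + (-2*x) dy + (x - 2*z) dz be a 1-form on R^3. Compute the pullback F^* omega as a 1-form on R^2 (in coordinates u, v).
F^* omega = (18*u^3 + 27*u^2 - 12*u*v^2 - 2*u - 4*v^2) du + (4*v*(-3*u^2 - 2*u - 4*v^2)) dv

Using F^*(f dg) = (f ∘ F) d(g ∘ F), substitute each coordinate x_i by F_i(u, v) in f_i, and replace dx_i by d F_i = (∂F_i/∂u) du + (∂F_i/∂v) dv.
  For the x component: f_1(F) = -3*u^2 - 2*u + 2*v^2; d F_1 = (-6*u) du + (0) dv
  For the y component: f_2(F) = 6*u^2; d F_2 = (3) du + (0) dv
  For the z component: f_3(F) = -3*u^2 - 2*u - 4*v^2; d F_3 = (1) du + (4*v) dv
Combining and collecting du, dv coefficients:
  coeff of du: 18*u^3 + 27*u^2 - 12*u*v^2 - 2*u - 4*v^2
  coeff of dv: 4*v*(-3*u^2 - 2*u - 4*v^2)
F^* omega = (18*u^3 + 27*u^2 - 12*u*v^2 - 2*u - 4*v^2) du + (4*v*(-3*u^2 - 2*u - 4*v^2)) dv.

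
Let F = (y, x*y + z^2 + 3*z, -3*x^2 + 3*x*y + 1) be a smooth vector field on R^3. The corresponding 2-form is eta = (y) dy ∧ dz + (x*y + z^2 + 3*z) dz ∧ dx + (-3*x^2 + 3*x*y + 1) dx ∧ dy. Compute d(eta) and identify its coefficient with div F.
d(eta) = (x) dx ∧ dy ∧ dz; div F = x

For a 2-form in R^3 of the form above, applying d gives a 3-form with coefficient ∂P/∂x + ∂Q/∂y + ∂R/∂z:
  ∂P/∂x = 0
  ∂Q/∂y = x
  ∂R/∂z = 0
Sum = x, which is exactly div F.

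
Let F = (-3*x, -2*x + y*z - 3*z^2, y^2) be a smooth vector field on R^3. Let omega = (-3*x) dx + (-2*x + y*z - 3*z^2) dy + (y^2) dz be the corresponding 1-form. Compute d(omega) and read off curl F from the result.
d(omega) = (y + 6*z) dy ∧ dz + (0) dz ∧ dx + (-2) dx ∧ dy; curl F = (y + 6*z, 0, -2)

d omega = sum_{i<j} (∂f_j/∂x_i - ∂f_i/∂x_j) dx_i ∧ dx_j. Under the identification (dy ∧ dz, dz ∧ dx, dx ∧ dy) ↔ (e_x, e_y, e_z), the coefficients are exactly the components of curl F. Compute:
  ∂R/∂y - ∂Q/∂z = (2*y) - (y - 6*z) = y + 6*z
  ∂P/∂z - ∂R/∂x = (0) - (0) = 0
  ∂Q/∂x - ∂P/∂y = (-2) - (0) = -2.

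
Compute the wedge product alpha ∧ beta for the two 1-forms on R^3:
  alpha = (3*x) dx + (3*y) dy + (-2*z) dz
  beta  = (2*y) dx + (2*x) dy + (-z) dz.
alpha ∧ beta = (6*x^2 - 6*y^2) dx ∧ dy + (z*(-3*x + 4*y)) dx ∧ dz + (z*(4*x - 3*y)) dy ∧ dz

Distribute the wedge, using dx_i ∧ dx_j = -dx_j ∧ dx_i and dx_i ∧ dx_i = 0. For each pair (i, j) with i < j, the coefficient of dx_i ∧ dx_j in alpha ∧ beta is (alpha_i * beta_j - alpha_j * beta_i). Collecting: alpha ∧ beta = (6*x^2 - 6*y^2) dx ∧ dy + (z*(-3*x + 4*y)) dx ∧ dz + (z*(4*x - 3*y)) dy ∧ dz.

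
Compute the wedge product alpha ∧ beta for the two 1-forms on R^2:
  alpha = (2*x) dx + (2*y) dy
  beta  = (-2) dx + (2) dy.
alpha ∧ beta = (4*x + 4*y) dx ∧ dy

Distribute the wedge, using dx_i ∧ dx_j = -dx_j ∧ dx_i and dx_i ∧ dx_i = 0. For each pair (i, j) with i < j, the coefficient of dx_i ∧ dx_j in alpha ∧ beta is (alpha_i * beta_j - alpha_j * beta_i). Collecting: alpha ∧ beta = (4*x + 4*y) dx ∧ dy.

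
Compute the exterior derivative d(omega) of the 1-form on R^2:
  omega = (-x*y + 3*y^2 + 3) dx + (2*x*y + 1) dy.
d(omega) = (x - 4*y) dx ∧ dy

For a 1-form omega = sum_i f_i dx_i, the exterior derivative is
  d(omega) = sum_{i < j} (∂f_j/∂x_i - ∂f_i/∂x_j) dx_i ∧ dx_j.
  coefficient of dx ∧ dy: ∂f_2/∂x - ∂f_1/∂y = ∂(2*x*y + 1)/∂x - ∂(-x*y + 3*y^2 + 3)/∂y = x - 4*y
Assembling: d(omega) = (x - 4*y) dx ∧ dy.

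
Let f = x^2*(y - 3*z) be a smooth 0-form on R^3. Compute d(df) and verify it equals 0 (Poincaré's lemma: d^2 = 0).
d(df) = 0

Step 1: df = sum_i (∂f/∂x_i) dx_i = (2*x*(y - 3*z)) dx + (x^2) dy + (-3*x^2) dz.
Step 2: Apply d again. Using the 1-form formula, the coefficient of dx ∧ dy in d(df) is ∂^2 f/∂x ∂y - ∂^2 f/∂y ∂x = (2*x) - (2*x) = 0 (equality of mixed partials for smooth f).
Similarly for dx ∧ dz and dy ∧ dz — all coefficients vanish. So d(df) = 0.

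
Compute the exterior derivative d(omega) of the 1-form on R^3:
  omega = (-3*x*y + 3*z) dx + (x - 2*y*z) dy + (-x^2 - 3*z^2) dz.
d(omega) = (3*x + 1) dx ∧ dy + (-2*x - 3) dx ∧ dz + (2*y) dy ∧ dz

For a 1-form omega = sum_i f_i dx_i, the exterior derivative is
  d(omega) = sum_{i < j} (∂f_j/∂x_i - ∂f_i/∂x_j) dx_i ∧ dx_j.
  coefficient of dx ∧ dy: ∂f_2/∂x - ∂f_1/∂y = ∂(x - 2*y*z)/∂x - ∂(-3*x*y + 3*z)/∂y = 3*x + 1
  coefficient of dx ∧ dz: ∂f_3/∂x - ∂f_1/∂z = ∂(-x^2 - 3*z^2)/∂x - ∂(-3*x*y + 3*z)/∂z = -2*x - 3
  coefficient of dy ∧ dz: ∂f_3/∂y - ∂f_2/∂z = ∂(-x^2 - 3*z^2)/∂y - ∂(x - 2*y*z)/∂z = 2*y
Assembling: d(omega) = (3*x + 1) dx ∧ dy + (-2*x - 3) dx ∧ dz + (2*y) dy ∧ dz.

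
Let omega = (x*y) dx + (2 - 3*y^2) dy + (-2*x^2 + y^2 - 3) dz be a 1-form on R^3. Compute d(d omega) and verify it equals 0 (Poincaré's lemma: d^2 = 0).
d(d omega) = 0

Step 1: d omega = sum_{i<j} (∂f_j/∂x_i - ∂f_i/∂x_j) dx_i ∧ dx_j:
  coeff of dx ∧ dy: -x
  coeff of dx ∧ dz: -4*x
  coeff of dy ∧ dz: 2*y
Step 2: Apply d again to each 2-form coefficient. The only possible 3-form in R^3 is dx ∧ dy ∧ dz, with coefficient
  ∂(coeff of dy∧dz)/∂x - ∂(coeff of dx∧dz)/∂y + ∂(coeff of dx∧dy)/∂z
  = ∂/∂x (2*y) - ∂/∂y (-4*x) + ∂/∂z (-x).
Each of these terms simplifies to sums of mixed partials that cancel in pairs. The result is 0 (by equality of mixed partials for smooth functions — Schwarz / Clairaut).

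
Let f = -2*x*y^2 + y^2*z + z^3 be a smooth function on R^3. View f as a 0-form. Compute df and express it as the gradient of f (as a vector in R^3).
df = (-2*y^2) dx + (2*y*(-2*x + z)) dy + (y^2 + 3*z^2) dz; grad f = (-2*y^2, 2*y*(-2*x + z), y^2 + 3*z^2)

For a 0-form f, d f = (∂f/∂x) dx + (∂f/∂y) dy + (∂f/∂z) dz. The components of the vector representation are exactly the entries of grad f in Cartesian coordinates:
  ∂f/∂x = -2*y^2
  ∂f/∂y = 2*y*(-2*x + z)
  ∂f/∂z = y^2 + 3*z^2.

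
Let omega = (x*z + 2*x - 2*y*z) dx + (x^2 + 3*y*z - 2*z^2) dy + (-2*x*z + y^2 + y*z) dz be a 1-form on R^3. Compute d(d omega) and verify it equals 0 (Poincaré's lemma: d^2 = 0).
d(d omega) = 0

Step 1: d omega = sum_{i<j} (∂f_j/∂x_i - ∂f_i/∂x_j) dx_i ∧ dx_j:
  coeff of dx ∧ dy: 2*x + 2*z
  coeff of dx ∧ dz: -x + 2*y - 2*z
  coeff of dy ∧ dz: -y + 5*z
Step 2: Apply d again to each 2-form coefficient. The only possible 3-form in R^3 is dx ∧ dy ∧ dz, with coefficient
  ∂(coeff of dy∧dz)/∂x - ∂(coeff of dx∧dz)/∂y + ∂(coeff of dx∧dy)/∂z
  = ∂/∂x (-y + 5*z) - ∂/∂y (-x + 2*y - 2*z) + ∂/∂z (2*x + 2*z).
Each of these terms simplifies to sums of mixed partials that cancel in pairs. The result is 0 (by equality of mixed partials for smooth functions — Schwarz / Clairaut).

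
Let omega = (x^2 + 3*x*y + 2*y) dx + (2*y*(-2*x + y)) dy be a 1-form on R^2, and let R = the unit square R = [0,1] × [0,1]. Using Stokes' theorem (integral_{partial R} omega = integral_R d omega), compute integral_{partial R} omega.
integral_(partial R) omega = -11/2

Stokes: integral_partial_R omega = integral_R d omega with d omega = (∂Q/∂x - ∂P/∂y) dx ∧ dy.
  ∂Q/∂x = -4*y
  ∂P/∂y = 3*x + 2
  integrand = ∂Q/∂x - ∂P/∂y = -3*x - 4*y - 2.
Integrating over R: integral_0^1 integral_0^1 (-3*x - 4*y - 2) dx dy = -11/2.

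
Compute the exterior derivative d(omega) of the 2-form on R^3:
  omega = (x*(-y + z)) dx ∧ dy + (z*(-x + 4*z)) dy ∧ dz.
d(omega) = (x - z) dx ∧ dy ∧ dz

For a 2-form omega = sum_{i<j} g_{ij} dx_i ∧ dx_j, the exterior derivative is
  d(omega) = sum_{i<j} d(g_{ij}) ∧ dx_i ∧ dx_j = sum_{i<j, k} (∂g_{ij}/∂x_k) dx_k ∧ dx_i ∧ dx_j.
Expand each term, using dx_k ∧ dx_i ∧ dx_j = sgn(permutation) dx_{(a)} ∧ dx_{(b)} ∧ dx_{(c)} with (a < b < c) sorted:
  d(x*(-y + z)) includes (∂/∂z)(x*(-y + z)) dz = (x) dz, which multiplied by dx ∧ dy gives (x) dx ∧ dy ∧ dz
  d(z*(-x + 4*z)) includes (∂/∂x)(z*(-x + 4*z)) dx = (-z) dx, which multiplied by dy ∧ dz gives (-z) dx ∧ dy ∧ dz
Collecting like 3-forms: d(omega) = (x - z) dx ∧ dy ∧ dz.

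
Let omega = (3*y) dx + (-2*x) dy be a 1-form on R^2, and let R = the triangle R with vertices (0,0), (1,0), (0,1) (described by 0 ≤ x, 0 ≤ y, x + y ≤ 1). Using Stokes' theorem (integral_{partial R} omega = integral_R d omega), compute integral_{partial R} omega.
integral_(partial R) omega = -5/2

Stokes: integral_partial_R omega = integral_R d omega with d omega = (∂Q/∂x - ∂P/∂y) dx ∧ dy.
  ∂Q/∂x = -2
  ∂P/∂y = 3
  integrand = ∂Q/∂x - ∂P/∂y = -5.
Integrating over R: integral_0^1 integral_0^{1-x} (-5) dy dx = -5/2.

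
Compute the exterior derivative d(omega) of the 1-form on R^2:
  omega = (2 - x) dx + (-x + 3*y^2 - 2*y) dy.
d(omega) = (-1) dx ∧ dy

For a 1-form omega = sum_i f_i dx_i, the exterior derivative is
  d(omega) = sum_{i < j} (∂f_j/∂x_i - ∂f_i/∂x_j) dx_i ∧ dx_j.
  coefficient of dx ∧ dy: ∂f_2/∂x - ∂f_1/∂y = ∂(-x + 3*y^2 - 2*y)/∂x - ∂(2 - x)/∂y = -1
Assembling: d(omega) = (-1) dx ∧ dy.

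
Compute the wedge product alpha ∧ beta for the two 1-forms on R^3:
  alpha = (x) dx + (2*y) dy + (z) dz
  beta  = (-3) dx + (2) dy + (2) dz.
alpha ∧ beta = (2*x + 6*y) dx ∧ dy + (2*x + 3*z) dx ∧ dz + (4*y - 2*z) dy ∧ dz

Distribute the wedge, using dx_i ∧ dx_j = -dx_j ∧ dx_i and dx_i ∧ dx_i = 0. For each pair (i, j) with i < j, the coefficient of dx_i ∧ dx_j in alpha ∧ beta is (alpha_i * beta_j - alpha_j * beta_i). Collecting: alpha ∧ beta = (2*x + 6*y) dx ∧ dy + (2*x + 3*z) dx ∧ dz + (4*y - 2*z) dy ∧ dz.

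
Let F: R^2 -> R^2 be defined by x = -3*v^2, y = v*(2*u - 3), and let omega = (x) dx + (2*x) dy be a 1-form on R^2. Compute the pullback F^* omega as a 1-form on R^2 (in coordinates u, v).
F^* omega = (-12*v^3) du + (v^2*(-12*u + 18*v + 18)) dv

Using F^*(f dg) = (f ∘ F) d(g ∘ F), substitute each coordinate x_i by F_i(u, v) in f_i, and replace dx_i by d F_i = (∂F_i/∂u) du + (∂F_i/∂v) dv.
  For the x component: f_1(F) = -3*v^2; d F_1 = (0) du + (-6*v) dv
  For the y component: f_2(F) = -6*v^2; d F_2 = (2*v) du + (2*u - 3) dv
Combining and collecting du, dv coefficients:
  coeff of du: -12*v^3
  coeff of dv: v^2*(-12*u + 18*v + 18)
F^* omega = (-12*v^3) du + (v^2*(-12*u + 18*v + 18)) dv.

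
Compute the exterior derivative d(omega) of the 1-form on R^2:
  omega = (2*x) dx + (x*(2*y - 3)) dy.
d(omega) = (2*y - 3) dx ∧ dy

For a 1-form omega = sum_i f_i dx_i, the exterior derivative is
  d(omega) = sum_{i < j} (∂f_j/∂x_i - ∂f_i/∂x_j) dx_i ∧ dx_j.
  coefficient of dx ∧ dy: ∂f_2/∂x - ∂f_1/∂y = ∂(x*(2*y - 3))/∂x - ∂(2*x)/∂y = 2*y - 3
Assembling: d(omega) = (2*y - 3) dx ∧ dy.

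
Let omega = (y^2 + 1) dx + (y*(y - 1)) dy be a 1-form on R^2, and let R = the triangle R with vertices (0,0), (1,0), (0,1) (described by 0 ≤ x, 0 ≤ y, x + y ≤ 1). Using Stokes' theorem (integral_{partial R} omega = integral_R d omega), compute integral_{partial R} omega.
integral_(partial R) omega = -1/3

Stokes: integral_partial_R omega = integral_R d omega with d omega = (∂Q/∂x - ∂P/∂y) dx ∧ dy.
  ∂Q/∂x = 0
  ∂P/∂y = 2*y
  integrand = ∂Q/∂x - ∂P/∂y = -2*y.
Integrating over R: integral_0^1 integral_0^{1-x} (-2*y) dy dx = -1/3.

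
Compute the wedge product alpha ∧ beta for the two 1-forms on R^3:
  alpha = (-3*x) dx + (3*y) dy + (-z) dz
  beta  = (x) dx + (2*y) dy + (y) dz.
alpha ∧ beta = (-9*x*y) dx ∧ dy + (x*(-3*y + z)) dx ∧ dz + (y*(3*y + 2*z)) dy ∧ dz

Distribute the wedge, using dx_i ∧ dx_j = -dx_j ∧ dx_i and dx_i ∧ dx_i = 0. For each pair (i, j) with i < j, the coefficient of dx_i ∧ dx_j in alpha ∧ beta is (alpha_i * beta_j - alpha_j * beta_i). Collecting: alpha ∧ beta = (-9*x*y) dx ∧ dy + (x*(-3*y + z)) dx ∧ dz + (y*(3*y + 2*z)) dy ∧ dz.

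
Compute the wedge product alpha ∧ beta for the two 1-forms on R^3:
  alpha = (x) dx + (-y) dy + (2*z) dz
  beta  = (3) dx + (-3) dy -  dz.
alpha ∧ beta = (-3*x + 3*y) dx ∧ dy + (-x - 6*z) dx ∧ dz + (y + 6*z) dy ∧ dz

Distribute the wedge, using dx_i ∧ dx_j = -dx_j ∧ dx_i and dx_i ∧ dx_i = 0. For each pair (i, j) with i < j, the coefficient of dx_i ∧ dx_j in alpha ∧ beta is (alpha_i * beta_j - alpha_j * beta_i). Collecting: alpha ∧ beta = (-3*x + 3*y) dx ∧ dy + (-x - 6*z) dx ∧ dz + (y + 6*z) dy ∧ dz.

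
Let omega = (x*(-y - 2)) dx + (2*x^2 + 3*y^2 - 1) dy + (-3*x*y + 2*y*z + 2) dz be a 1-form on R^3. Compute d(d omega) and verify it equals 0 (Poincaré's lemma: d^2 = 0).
d(d omega) = 0

Step 1: d omega = sum_{i<j} (∂f_j/∂x_i - ∂f_i/∂x_j) dx_i ∧ dx_j:
  coeff of dx ∧ dy: 5*x
  coeff of dx ∧ dz: -3*y
  coeff of dy ∧ dz: -3*x + 2*z
Step 2: Apply d again to each 2-form coefficient. The only possible 3-form in R^3 is dx ∧ dy ∧ dz, with coefficient
  ∂(coeff of dy∧dz)/∂x - ∂(coeff of dx∧dz)/∂y + ∂(coeff of dx∧dy)/∂z
  = ∂/∂x (-3*x + 2*z) - ∂/∂y (-3*y) + ∂/∂z (5*x).
Each of these terms simplifies to sums of mixed partials that cancel in pairs. The result is 0 (by equality of mixed partials for smooth functions — Schwarz / Clairaut).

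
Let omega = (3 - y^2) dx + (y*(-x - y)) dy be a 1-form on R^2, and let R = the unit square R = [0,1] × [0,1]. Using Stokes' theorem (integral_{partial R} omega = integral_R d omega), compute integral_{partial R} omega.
integral_(partial R) omega = 1/2

Stokes: integral_partial_R omega = integral_R d omega with d omega = (∂Q/∂x - ∂P/∂y) dx ∧ dy.
  ∂Q/∂x = -y
  ∂P/∂y = -2*y
  integrand = ∂Q/∂x - ∂P/∂y = y.
Integrating over R: integral_0^1 integral_0^1 (y) dx dy = 1/2.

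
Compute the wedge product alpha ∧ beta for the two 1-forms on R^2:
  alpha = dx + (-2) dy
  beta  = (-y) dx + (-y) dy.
alpha ∧ beta = (-3*y) dx ∧ dy

Distribute the wedge, using dx_i ∧ dx_j = -dx_j ∧ dx_i and dx_i ∧ dx_i = 0. For each pair (i, j) with i < j, the coefficient of dx_i ∧ dx_j in alpha ∧ beta is (alpha_i * beta_j - alpha_j * beta_i). Collecting: alpha ∧ beta = (-3*y) dx ∧ dy.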